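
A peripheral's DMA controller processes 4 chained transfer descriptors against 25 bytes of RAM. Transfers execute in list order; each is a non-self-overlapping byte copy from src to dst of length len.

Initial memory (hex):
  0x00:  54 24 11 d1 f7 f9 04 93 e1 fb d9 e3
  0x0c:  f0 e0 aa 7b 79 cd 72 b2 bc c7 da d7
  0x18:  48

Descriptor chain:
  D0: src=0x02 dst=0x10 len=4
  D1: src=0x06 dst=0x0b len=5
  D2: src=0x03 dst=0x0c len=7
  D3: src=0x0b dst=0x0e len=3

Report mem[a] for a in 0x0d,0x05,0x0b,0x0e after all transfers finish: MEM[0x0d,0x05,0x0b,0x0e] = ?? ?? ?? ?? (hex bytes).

MEM[0x0d,0x05,0x0b,0x0e] = f7 f9 04 04

D0: mem[0x10..0x13] <- [11 d1 f7 f9]
D1: mem[0x0b..0x0f] <- [04 93 e1 fb d9]
D2: mem[0x0c..0x12] <- [d1 f7 f9 04 93 e1 fb]
D3: mem[0x0e..0x10] <- [04 d1 f7]
query mem[0x0d]=0xf7, mem[0x05]=0xf9, mem[0x0b]=0x04, mem[0x0e]=0x04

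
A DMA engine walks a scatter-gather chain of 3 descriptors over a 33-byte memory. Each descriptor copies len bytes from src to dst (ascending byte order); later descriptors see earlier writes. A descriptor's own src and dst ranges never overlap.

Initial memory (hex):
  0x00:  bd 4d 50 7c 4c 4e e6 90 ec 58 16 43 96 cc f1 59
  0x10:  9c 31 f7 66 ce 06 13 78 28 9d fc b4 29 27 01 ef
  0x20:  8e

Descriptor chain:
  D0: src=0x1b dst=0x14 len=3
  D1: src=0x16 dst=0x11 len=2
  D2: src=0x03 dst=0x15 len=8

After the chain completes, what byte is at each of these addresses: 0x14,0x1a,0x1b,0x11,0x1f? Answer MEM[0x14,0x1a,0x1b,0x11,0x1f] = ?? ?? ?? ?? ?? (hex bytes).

D0: mem[0x14..0x16] <- [b4 29 27]
D1: mem[0x11..0x12] <- [27 78]
D2: mem[0x15..0x1c] <- [7c 4c 4e e6 90 ec 58 16]
query mem[0x14]=0xb4, mem[0x1a]=0xec, mem[0x1b]=0x58, mem[0x11]=0x27, mem[0x1f]=0xef

MEM[0x14,0x1a,0x1b,0x11,0x1f] = b4 ec 58 27 ef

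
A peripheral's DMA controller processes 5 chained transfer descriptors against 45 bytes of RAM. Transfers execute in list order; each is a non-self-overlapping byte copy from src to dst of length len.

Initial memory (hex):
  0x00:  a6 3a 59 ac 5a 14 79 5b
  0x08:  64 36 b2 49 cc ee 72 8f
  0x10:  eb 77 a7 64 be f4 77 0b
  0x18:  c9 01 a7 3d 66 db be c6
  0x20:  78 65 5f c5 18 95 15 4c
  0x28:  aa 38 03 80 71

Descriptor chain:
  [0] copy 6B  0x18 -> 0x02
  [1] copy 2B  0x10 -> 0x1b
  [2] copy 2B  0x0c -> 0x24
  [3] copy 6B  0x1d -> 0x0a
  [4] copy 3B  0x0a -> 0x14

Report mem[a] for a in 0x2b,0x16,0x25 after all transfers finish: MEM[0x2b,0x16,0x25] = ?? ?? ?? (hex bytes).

MEM[0x2b,0x16,0x25] = 80 c6 ee

#0 dst[0x02+6] := {0xc9,0x01,0xa7,0x3d,0x66,0xdb}
#1 dst[0x1b+2] := {0xeb,0x77}
#2 dst[0x24+2] := {0xcc,0xee}
#3 dst[0x0a+6] := {0xdb,0xbe,0xc6,0x78,0x65,0x5f}
#4 dst[0x14+3] := {0xdb,0xbe,0xc6}
query mem[0x2b]=0x80, mem[0x16]=0xc6, mem[0x25]=0xee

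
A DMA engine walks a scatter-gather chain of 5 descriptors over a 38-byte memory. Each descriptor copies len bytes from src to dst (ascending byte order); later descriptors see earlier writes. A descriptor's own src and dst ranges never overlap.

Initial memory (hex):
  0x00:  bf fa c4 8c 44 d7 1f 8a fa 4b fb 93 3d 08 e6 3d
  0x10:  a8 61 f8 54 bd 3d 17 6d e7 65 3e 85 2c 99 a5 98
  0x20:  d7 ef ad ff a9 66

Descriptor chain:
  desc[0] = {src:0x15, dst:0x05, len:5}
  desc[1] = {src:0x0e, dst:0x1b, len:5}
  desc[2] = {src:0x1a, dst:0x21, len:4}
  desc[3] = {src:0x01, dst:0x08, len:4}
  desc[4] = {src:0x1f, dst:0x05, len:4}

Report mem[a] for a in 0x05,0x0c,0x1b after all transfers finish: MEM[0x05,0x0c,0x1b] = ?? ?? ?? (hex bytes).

MEM[0x05,0x0c,0x1b] = f8 3d e6

D0: mem[0x05..0x09] <- [3d 17 6d e7 65]
D1: mem[0x1b..0x1f] <- [e6 3d a8 61 f8]
D2: mem[0x21..0x24] <- [3e e6 3d a8]
D3: mem[0x08..0x0b] <- [fa c4 8c 44]
D4: mem[0x05..0x08] <- [f8 d7 3e e6]
query mem[0x05]=0xf8, mem[0x0c]=0x3d, mem[0x1b]=0xe6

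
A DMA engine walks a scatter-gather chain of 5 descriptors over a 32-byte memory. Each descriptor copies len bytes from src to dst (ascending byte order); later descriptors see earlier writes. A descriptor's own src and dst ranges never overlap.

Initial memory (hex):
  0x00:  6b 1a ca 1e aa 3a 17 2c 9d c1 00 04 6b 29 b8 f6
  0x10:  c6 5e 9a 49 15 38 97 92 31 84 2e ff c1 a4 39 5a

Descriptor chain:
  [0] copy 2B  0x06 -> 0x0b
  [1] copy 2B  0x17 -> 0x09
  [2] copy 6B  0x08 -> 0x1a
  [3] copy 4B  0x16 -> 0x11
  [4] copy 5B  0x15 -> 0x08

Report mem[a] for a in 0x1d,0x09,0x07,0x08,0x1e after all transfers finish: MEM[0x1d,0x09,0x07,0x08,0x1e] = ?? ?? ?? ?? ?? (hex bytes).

#0 dst[0x0b+2] := {0x17,0x2c}
#1 dst[0x09+2] := {0x92,0x31}
#2 dst[0x1a+6] := {0x9d,0x92,0x31,0x17,0x2c,0x29}
#3 dst[0x11+4] := {0x97,0x92,0x31,0x84}
#4 dst[0x08+5] := {0x38,0x97,0x92,0x31,0x84}
query mem[0x1d]=0x17, mem[0x09]=0x97, mem[0x07]=0x2c, mem[0x08]=0x38, mem[0x1e]=0x2c

MEM[0x1d,0x09,0x07,0x08,0x1e] = 17 97 2c 38 2c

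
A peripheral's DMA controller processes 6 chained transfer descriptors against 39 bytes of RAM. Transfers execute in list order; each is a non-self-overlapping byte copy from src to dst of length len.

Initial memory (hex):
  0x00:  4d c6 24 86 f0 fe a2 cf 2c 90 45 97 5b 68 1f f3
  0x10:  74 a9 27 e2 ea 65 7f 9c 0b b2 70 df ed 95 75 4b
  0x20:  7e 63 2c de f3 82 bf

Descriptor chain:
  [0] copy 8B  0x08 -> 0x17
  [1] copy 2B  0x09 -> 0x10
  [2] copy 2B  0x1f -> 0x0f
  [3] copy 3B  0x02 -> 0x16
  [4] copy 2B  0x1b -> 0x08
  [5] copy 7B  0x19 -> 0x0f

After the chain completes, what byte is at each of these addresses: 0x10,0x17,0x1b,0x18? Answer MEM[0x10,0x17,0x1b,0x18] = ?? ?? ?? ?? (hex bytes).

D0: mem[0x17..0x1e] <- [2c 90 45 97 5b 68 1f f3]
D1: mem[0x10..0x11] <- [90 45]
D2: mem[0x0f..0x10] <- [4b 7e]
D3: mem[0x16..0x18] <- [24 86 f0]
D4: mem[0x08..0x09] <- [5b 68]
D5: mem[0x0f..0x15] <- [45 97 5b 68 1f f3 4b]
query mem[0x10]=0x97, mem[0x17]=0x86, mem[0x1b]=0x5b, mem[0x18]=0xf0

MEM[0x10,0x17,0x1b,0x18] = 97 86 5b f0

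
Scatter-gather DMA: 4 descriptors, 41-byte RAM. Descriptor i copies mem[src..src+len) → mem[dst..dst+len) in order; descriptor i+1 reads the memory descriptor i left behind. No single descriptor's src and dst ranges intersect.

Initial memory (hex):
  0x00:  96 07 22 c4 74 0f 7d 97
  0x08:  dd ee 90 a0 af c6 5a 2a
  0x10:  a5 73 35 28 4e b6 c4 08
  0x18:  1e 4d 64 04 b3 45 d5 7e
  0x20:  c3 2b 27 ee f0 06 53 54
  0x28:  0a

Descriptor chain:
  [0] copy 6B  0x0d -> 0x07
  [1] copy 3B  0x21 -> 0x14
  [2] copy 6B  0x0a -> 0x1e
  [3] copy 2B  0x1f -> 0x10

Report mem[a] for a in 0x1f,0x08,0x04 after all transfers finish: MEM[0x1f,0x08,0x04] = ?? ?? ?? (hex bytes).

MEM[0x1f,0x08,0x04] = 73 5a 74

  after D0: wrote 6B at 0x07 = c65a2aa57335
  after D1: wrote 3B at 0x14 = 2b27ee
  after D2: wrote 6B at 0x1e = a57335c65a2a
  after D3: wrote 2B at 0x10 = 7335
query mem[0x1f]=0x73, mem[0x08]=0x5a, mem[0x04]=0x74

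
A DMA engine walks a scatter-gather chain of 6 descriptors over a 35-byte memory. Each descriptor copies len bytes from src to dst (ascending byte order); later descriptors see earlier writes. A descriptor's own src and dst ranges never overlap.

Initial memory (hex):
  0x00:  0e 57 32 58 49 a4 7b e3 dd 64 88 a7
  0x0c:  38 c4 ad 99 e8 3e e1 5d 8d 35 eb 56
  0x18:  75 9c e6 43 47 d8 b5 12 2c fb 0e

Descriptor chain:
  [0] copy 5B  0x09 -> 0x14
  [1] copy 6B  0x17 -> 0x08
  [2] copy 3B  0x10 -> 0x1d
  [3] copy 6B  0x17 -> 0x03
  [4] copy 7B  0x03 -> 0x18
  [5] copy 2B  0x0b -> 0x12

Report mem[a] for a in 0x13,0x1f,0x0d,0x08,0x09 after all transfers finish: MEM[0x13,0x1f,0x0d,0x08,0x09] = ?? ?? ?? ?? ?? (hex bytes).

MEM[0x13,0x1f,0x0d,0x08,0x09] = 43 e1 47 47 c4

[0] 0x09->0x14 len=5 : 64 88 a7 38 c4
[1] 0x17->0x08 len=6 : 38 c4 9c e6 43 47
[2] 0x10->0x1d len=3 : e8 3e e1
[3] 0x17->0x03 len=6 : 38 c4 9c e6 43 47
[4] 0x03->0x18 len=7 : 38 c4 9c e6 43 47 c4
[5] 0x0b->0x12 len=2 : e6 43
query mem[0x13]=0x43, mem[0x1f]=0xe1, mem[0x0d]=0x47, mem[0x08]=0x47, mem[0x09]=0xc4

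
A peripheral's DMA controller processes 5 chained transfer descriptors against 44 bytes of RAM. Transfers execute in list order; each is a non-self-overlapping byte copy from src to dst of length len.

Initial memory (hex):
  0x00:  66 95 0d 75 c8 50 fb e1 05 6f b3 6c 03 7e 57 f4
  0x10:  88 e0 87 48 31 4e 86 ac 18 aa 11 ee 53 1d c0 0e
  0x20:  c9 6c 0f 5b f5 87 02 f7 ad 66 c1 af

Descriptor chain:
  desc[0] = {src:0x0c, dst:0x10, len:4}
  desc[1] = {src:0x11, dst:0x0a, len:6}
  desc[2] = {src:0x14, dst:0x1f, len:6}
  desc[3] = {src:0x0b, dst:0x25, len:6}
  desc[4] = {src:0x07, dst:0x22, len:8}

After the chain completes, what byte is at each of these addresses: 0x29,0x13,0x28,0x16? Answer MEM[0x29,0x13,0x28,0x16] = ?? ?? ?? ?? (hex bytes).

[0] 0x0c->0x10 len=4 : 03 7e 57 f4
[1] 0x11->0x0a len=6 : 7e 57 f4 31 4e 86
[2] 0x14->0x1f len=6 : 31 4e 86 ac 18 aa
[3] 0x0b->0x25 len=6 : 57 f4 31 4e 86 03
[4] 0x07->0x22 len=8 : e1 05 6f 7e 57 f4 31 4e
query mem[0x29]=0x4e, mem[0x13]=0xf4, mem[0x28]=0x31, mem[0x16]=0x86

MEM[0x29,0x13,0x28,0x16] = 4e f4 31 86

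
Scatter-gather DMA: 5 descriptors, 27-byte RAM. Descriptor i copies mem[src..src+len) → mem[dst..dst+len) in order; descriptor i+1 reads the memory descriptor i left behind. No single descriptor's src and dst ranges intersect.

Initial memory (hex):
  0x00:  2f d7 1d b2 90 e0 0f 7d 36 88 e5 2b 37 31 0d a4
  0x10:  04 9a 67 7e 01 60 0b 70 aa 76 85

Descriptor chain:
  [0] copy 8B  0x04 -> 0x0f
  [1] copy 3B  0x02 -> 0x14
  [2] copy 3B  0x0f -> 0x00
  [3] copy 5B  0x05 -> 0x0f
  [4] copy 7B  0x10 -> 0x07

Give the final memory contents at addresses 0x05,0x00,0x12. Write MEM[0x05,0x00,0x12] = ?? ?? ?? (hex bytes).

MEM[0x05,0x00,0x12] = e0 90 36

  after D0: wrote 8B at 0x0f = 90e00f7d3688e52b
  after D1: wrote 3B at 0x14 = 1db290
  after D2: wrote 3B at 0x00 = 90e00f
  after D3: wrote 5B at 0x0f = e00f7d3688
  after D4: wrote 7B at 0x07 = 0f7d36881db290
query mem[0x05]=0xe0, mem[0x00]=0x90, mem[0x12]=0x36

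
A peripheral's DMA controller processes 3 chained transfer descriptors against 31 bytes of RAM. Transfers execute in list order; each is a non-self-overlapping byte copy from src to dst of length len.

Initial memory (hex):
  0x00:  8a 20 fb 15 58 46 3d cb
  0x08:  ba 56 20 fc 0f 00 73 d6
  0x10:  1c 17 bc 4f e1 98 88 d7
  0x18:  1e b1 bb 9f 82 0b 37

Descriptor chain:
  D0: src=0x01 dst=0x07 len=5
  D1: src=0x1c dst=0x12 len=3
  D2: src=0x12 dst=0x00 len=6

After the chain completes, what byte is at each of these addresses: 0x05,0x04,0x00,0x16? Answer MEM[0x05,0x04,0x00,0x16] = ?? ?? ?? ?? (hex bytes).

  after D0: wrote 5B at 0x07 = 20fb155846
  after D1: wrote 3B at 0x12 = 820b37
  after D2: wrote 6B at 0x00 = 820b379888d7
query mem[0x05]=0xd7, mem[0x04]=0x88, mem[0x00]=0x82, mem[0x16]=0x88

MEM[0x05,0x04,0x00,0x16] = d7 88 82 88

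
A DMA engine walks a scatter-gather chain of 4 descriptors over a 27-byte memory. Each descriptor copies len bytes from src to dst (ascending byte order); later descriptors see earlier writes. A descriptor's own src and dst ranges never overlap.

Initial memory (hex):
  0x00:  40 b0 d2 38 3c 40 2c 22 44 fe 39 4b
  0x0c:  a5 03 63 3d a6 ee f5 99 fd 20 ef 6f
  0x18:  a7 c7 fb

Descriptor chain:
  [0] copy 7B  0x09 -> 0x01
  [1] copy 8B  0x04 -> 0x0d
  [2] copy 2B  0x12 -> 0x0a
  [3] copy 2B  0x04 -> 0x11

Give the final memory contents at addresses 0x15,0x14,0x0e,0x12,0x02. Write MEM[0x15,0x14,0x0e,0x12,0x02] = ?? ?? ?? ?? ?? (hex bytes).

MEM[0x15,0x14,0x0e,0x12,0x02] = 20 4b 03 03 39

D0: mem[0x01..0x07] <- [fe 39 4b a5 03 63 3d]
D1: mem[0x0d..0x14] <- [a5 03 63 3d 44 fe 39 4b]
D2: mem[0x0a..0x0b] <- [fe 39]
D3: mem[0x11..0x12] <- [a5 03]
query mem[0x15]=0x20, mem[0x14]=0x4b, mem[0x0e]=0x03, mem[0x12]=0x03, mem[0x02]=0x39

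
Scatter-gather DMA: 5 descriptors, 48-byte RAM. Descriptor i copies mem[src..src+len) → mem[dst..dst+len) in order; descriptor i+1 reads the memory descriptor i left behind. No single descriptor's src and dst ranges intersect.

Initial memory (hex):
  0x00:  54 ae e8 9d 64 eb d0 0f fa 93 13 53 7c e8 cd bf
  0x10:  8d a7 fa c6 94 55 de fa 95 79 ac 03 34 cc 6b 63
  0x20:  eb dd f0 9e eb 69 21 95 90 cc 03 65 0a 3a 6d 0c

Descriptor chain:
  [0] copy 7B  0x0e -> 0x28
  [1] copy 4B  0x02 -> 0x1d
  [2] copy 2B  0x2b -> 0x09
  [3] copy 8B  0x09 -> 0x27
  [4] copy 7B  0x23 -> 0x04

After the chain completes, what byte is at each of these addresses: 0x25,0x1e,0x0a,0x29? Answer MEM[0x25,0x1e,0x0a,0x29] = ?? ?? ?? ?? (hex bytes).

MEM[0x25,0x1e,0x0a,0x29] = 69 9d 53 53

D0: mem[0x28..0x2e] <- [cd bf 8d a7 fa c6 94]
D1: mem[0x1d..0x20] <- [e8 9d 64 eb]
D2: mem[0x09..0x0a] <- [a7 fa]
D3: mem[0x27..0x2e] <- [a7 fa 53 7c e8 cd bf 8d]
D4: mem[0x04..0x0a] <- [9e eb 69 21 a7 fa 53]
query mem[0x25]=0x69, mem[0x1e]=0x9d, mem[0x0a]=0x53, mem[0x29]=0x53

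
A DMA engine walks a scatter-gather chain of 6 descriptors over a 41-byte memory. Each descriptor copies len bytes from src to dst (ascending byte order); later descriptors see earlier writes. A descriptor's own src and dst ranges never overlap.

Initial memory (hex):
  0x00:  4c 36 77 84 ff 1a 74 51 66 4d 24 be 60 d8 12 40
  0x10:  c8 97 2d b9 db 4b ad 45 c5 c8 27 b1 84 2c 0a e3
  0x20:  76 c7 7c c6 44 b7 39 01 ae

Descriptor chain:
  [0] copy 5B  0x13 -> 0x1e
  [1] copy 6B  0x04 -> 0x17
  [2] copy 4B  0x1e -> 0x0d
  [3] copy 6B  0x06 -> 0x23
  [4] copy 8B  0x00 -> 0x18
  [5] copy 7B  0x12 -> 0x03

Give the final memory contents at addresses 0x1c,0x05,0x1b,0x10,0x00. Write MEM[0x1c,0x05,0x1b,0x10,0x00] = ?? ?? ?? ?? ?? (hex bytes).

MEM[0x1c,0x05,0x1b,0x10,0x00] = ff db 84 ad 4c

D0: mem[0x1e..0x22] <- [b9 db 4b ad 45]
D1: mem[0x17..0x1c] <- [ff 1a 74 51 66 4d]
D2: mem[0x0d..0x10] <- [b9 db 4b ad]
D3: mem[0x23..0x28] <- [74 51 66 4d 24 be]
D4: mem[0x18..0x1f] <- [4c 36 77 84 ff 1a 74 51]
D5: mem[0x03..0x09] <- [2d b9 db 4b ad ff 4c]
query mem[0x1c]=0xff, mem[0x05]=0xdb, mem[0x1b]=0x84, mem[0x10]=0xad, mem[0x00]=0x4c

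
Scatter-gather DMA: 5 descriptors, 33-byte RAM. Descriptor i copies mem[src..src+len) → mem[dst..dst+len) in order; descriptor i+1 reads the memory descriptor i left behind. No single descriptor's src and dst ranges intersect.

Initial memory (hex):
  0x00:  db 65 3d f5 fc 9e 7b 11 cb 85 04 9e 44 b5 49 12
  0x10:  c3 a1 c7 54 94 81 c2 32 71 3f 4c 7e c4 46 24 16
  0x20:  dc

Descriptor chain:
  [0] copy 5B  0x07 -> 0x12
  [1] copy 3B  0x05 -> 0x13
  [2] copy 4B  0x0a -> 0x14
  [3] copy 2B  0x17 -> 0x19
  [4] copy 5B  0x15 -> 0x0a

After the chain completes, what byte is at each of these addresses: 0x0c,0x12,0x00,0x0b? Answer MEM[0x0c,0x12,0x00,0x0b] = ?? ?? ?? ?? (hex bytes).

MEM[0x0c,0x12,0x00,0x0b] = b5 11 db 44

  after D0: wrote 5B at 0x12 = 11cb85049e
  after D1: wrote 3B at 0x13 = 9e7b11
  after D2: wrote 4B at 0x14 = 049e44b5
  after D3: wrote 2B at 0x19 = b571
  after D4: wrote 5B at 0x0a = 9e44b571b5
query mem[0x0c]=0xb5, mem[0x12]=0x11, mem[0x00]=0xdb, mem[0x0b]=0x44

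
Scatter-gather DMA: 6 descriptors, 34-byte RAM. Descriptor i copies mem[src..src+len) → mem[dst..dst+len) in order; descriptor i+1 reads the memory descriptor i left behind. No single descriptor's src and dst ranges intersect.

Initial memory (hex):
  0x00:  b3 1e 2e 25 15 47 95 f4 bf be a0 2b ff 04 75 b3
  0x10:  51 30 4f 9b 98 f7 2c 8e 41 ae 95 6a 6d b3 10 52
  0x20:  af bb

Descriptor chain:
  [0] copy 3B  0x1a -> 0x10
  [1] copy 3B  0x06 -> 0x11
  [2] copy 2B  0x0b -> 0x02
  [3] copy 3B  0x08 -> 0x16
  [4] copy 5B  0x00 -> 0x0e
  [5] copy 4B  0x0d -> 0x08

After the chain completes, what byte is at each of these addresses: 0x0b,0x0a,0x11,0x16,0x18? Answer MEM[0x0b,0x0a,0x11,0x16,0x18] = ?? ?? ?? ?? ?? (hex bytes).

  after D0: wrote 3B at 0x10 = 956a6d
  after D1: wrote 3B at 0x11 = 95f4bf
  after D2: wrote 2B at 0x02 = 2bff
  after D3: wrote 3B at 0x16 = bfbea0
  after D4: wrote 5B at 0x0e = b31e2bff15
  after D5: wrote 4B at 0x08 = 04b31e2b
query mem[0x0b]=0x2b, mem[0x0a]=0x1e, mem[0x11]=0xff, mem[0x16]=0xbf, mem[0x18]=0xa0

MEM[0x0b,0x0a,0x11,0x16,0x18] = 2b 1e ff bf a0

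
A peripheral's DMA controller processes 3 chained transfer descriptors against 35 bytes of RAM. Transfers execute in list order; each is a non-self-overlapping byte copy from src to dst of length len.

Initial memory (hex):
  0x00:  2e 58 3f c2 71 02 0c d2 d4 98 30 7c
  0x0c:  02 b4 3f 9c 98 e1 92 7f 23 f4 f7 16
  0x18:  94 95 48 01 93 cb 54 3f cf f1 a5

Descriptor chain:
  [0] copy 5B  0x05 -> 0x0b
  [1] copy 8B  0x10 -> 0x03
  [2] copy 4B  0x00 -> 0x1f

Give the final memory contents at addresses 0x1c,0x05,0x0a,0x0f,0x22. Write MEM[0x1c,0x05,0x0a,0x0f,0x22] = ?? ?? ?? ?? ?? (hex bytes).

MEM[0x1c,0x05,0x0a,0x0f,0x22] = 93 92 16 98 98

  after D0: wrote 5B at 0x0b = 020cd2d498
  after D1: wrote 8B at 0x03 = 98e1927f23f4f716
  after D2: wrote 4B at 0x1f = 2e583f98
query mem[0x1c]=0x93, mem[0x05]=0x92, mem[0x0a]=0x16, mem[0x0f]=0x98, mem[0x22]=0x98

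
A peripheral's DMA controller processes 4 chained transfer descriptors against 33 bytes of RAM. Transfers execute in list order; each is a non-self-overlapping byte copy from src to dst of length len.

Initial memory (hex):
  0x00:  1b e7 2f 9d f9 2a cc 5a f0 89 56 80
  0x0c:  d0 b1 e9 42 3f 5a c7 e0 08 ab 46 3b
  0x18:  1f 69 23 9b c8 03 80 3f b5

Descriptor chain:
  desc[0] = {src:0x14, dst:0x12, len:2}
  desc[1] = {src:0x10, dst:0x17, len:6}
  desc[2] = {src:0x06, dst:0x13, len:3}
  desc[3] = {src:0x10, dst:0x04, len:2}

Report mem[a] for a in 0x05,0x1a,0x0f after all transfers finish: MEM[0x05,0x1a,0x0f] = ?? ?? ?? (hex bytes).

MEM[0x05,0x1a,0x0f] = 5a ab 42

D0: mem[0x12..0x13] <- [08 ab]
D1: mem[0x17..0x1c] <- [3f 5a 08 ab 08 ab]
D2: mem[0x13..0x15] <- [cc 5a f0]
D3: mem[0x04..0x05] <- [3f 5a]
query mem[0x05]=0x5a, mem[0x1a]=0xab, mem[0x0f]=0x42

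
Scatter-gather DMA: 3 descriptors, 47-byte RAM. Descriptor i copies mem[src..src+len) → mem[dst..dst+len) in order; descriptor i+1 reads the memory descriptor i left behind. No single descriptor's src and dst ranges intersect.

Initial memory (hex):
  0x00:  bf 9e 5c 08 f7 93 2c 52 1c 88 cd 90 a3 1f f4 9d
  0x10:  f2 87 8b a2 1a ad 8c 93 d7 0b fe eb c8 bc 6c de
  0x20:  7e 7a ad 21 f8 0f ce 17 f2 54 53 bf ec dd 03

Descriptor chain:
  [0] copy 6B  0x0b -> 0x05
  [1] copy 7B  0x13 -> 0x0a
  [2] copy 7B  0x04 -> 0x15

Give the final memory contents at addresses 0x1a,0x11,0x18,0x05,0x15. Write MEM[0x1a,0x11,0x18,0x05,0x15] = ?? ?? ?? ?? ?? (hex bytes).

MEM[0x1a,0x11,0x18,0x05,0x15] = 9d 87 1f 90 f7

D0: mem[0x05..0x0a] <- [90 a3 1f f4 9d f2]
D1: mem[0x0a..0x10] <- [a2 1a ad 8c 93 d7 0b]
D2: mem[0x15..0x1b] <- [f7 90 a3 1f f4 9d a2]
query mem[0x1a]=0x9d, mem[0x11]=0x87, mem[0x18]=0x1f, mem[0x05]=0x90, mem[0x15]=0xf7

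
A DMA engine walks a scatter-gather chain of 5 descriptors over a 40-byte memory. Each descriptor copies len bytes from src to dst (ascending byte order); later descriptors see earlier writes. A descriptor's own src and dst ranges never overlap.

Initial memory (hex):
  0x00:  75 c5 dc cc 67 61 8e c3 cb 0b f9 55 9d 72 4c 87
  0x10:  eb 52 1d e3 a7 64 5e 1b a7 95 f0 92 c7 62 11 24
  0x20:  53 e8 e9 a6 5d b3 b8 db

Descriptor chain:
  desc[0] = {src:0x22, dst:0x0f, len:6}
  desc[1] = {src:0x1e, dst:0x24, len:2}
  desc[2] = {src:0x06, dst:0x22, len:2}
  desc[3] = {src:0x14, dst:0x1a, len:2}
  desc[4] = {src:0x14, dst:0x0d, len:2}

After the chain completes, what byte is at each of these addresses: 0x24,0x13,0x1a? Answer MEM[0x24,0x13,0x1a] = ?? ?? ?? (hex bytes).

MEM[0x24,0x13,0x1a] = 11 b8 db

  after D0: wrote 6B at 0x0f = e9a65db3b8db
  after D1: wrote 2B at 0x24 = 1124
  after D2: wrote 2B at 0x22 = 8ec3
  after D3: wrote 2B at 0x1a = db64
  after D4: wrote 2B at 0x0d = db64
query mem[0x24]=0x11, mem[0x13]=0xb8, mem[0x1a]=0xdb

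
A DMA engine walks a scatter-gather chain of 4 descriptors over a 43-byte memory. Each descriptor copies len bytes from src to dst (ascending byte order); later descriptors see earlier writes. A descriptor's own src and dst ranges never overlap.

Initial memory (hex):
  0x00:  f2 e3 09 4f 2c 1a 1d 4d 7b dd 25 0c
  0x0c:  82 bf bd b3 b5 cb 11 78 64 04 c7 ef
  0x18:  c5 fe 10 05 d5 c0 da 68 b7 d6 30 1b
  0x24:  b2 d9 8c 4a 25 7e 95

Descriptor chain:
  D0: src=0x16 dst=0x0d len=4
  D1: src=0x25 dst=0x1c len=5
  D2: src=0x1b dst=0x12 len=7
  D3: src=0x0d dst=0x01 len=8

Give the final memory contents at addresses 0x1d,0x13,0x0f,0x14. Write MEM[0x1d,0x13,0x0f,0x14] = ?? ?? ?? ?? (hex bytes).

#0 dst[0x0d+4] := {0xc7,0xef,0xc5,0xfe}
#1 dst[0x1c+5] := {0xd9,0x8c,0x4a,0x25,0x7e}
#2 dst[0x12+7] := {0x05,0xd9,0x8c,0x4a,0x25,0x7e,0xd6}
#3 dst[0x01+8] := {0xc7,0xef,0xc5,0xfe,0xcb,0x05,0xd9,0x8c}
query mem[0x1d]=0x8c, mem[0x13]=0xd9, mem[0x0f]=0xc5, mem[0x14]=0x8c

MEM[0x1d,0x13,0x0f,0x14] = 8c d9 c5 8c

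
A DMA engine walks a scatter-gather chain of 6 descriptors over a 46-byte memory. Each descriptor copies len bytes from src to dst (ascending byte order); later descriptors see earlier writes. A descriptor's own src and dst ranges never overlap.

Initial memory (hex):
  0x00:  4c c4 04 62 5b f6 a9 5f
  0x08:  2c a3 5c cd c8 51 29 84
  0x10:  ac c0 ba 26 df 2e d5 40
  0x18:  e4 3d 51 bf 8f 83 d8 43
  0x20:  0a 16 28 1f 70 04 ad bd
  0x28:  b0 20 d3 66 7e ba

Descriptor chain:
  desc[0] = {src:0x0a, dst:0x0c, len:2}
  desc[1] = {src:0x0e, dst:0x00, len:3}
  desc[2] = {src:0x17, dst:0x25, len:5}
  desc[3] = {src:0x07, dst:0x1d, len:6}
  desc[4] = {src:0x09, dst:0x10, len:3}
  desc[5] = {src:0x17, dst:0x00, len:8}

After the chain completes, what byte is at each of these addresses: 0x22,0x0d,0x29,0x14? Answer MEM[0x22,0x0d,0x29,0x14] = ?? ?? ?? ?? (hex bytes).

[0] 0x0a->0x0c len=2 : 5c cd
[1] 0x0e->0x00 len=3 : 29 84 ac
[2] 0x17->0x25 len=5 : 40 e4 3d 51 bf
[3] 0x07->0x1d len=6 : 5f 2c a3 5c cd 5c
[4] 0x09->0x10 len=3 : a3 5c cd
[5] 0x17->0x00 len=8 : 40 e4 3d 51 bf 8f 5f 2c
query mem[0x22]=0x5c, mem[0x0d]=0xcd, mem[0x29]=0xbf, mem[0x14]=0xdf

MEM[0x22,0x0d,0x29,0x14] = 5c cd bf df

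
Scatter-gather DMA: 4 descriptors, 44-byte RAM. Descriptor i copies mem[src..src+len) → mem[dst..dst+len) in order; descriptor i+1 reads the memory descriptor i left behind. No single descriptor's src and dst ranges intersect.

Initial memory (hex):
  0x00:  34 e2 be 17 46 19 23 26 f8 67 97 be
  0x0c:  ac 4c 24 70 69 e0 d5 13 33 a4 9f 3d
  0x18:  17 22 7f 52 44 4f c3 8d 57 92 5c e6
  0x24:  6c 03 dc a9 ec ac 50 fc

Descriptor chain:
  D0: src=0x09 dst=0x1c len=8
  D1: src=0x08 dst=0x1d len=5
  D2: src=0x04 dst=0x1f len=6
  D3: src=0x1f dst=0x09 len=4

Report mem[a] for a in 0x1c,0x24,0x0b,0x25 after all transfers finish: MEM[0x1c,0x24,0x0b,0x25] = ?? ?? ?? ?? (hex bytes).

D0: mem[0x1c..0x23] <- [67 97 be ac 4c 24 70 69]
D1: mem[0x1d..0x21] <- [f8 67 97 be ac]
D2: mem[0x1f..0x24] <- [46 19 23 26 f8 67]
D3: mem[0x09..0x0c] <- [46 19 23 26]
query mem[0x1c]=0x67, mem[0x24]=0x67, mem[0x0b]=0x23, mem[0x25]=0x03

MEM[0x1c,0x24,0x0b,0x25] = 67 67 23 03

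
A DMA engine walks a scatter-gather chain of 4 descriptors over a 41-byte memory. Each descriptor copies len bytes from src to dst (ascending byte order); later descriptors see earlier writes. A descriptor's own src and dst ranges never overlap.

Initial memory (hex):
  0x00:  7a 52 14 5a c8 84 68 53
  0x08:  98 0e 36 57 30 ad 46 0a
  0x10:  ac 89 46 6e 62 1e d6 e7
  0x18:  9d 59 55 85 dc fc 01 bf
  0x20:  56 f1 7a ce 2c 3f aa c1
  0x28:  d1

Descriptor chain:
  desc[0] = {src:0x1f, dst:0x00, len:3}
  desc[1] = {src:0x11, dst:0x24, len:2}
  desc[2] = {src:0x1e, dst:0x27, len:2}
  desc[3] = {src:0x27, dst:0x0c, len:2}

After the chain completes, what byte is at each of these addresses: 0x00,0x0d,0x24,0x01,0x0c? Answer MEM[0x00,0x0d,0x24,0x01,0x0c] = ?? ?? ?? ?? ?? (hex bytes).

MEM[0x00,0x0d,0x24,0x01,0x0c] = bf bf 89 56 01

  after D0: wrote 3B at 0x00 = bf56f1
  after D1: wrote 2B at 0x24 = 8946
  after D2: wrote 2B at 0x27 = 01bf
  after D3: wrote 2B at 0x0c = 01bf
query mem[0x00]=0xbf, mem[0x0d]=0xbf, mem[0x24]=0x89, mem[0x01]=0x56, mem[0x0c]=0x01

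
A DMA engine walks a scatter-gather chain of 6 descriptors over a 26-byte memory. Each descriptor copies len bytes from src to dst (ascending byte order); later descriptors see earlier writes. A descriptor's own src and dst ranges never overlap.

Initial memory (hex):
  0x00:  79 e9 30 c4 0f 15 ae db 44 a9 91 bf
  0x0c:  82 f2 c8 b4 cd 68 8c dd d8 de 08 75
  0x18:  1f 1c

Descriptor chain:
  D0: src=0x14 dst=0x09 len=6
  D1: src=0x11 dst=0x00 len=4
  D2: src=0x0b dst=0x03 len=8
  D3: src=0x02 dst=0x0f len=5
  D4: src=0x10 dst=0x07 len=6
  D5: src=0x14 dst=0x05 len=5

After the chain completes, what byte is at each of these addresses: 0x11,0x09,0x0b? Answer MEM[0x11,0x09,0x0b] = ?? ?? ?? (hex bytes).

[0] 0x14->0x09 len=6 : d8 de 08 75 1f 1c
[1] 0x11->0x00 len=4 : 68 8c dd d8
[2] 0x0b->0x03 len=8 : 08 75 1f 1c b4 cd 68 8c
[3] 0x02->0x0f len=5 : dd 08 75 1f 1c
[4] 0x10->0x07 len=6 : 08 75 1f 1c d8 de
[5] 0x14->0x05 len=5 : d8 de 08 75 1f
query mem[0x11]=0x75, mem[0x09]=0x1f, mem[0x0b]=0xd8

MEM[0x11,0x09,0x0b] = 75 1f d8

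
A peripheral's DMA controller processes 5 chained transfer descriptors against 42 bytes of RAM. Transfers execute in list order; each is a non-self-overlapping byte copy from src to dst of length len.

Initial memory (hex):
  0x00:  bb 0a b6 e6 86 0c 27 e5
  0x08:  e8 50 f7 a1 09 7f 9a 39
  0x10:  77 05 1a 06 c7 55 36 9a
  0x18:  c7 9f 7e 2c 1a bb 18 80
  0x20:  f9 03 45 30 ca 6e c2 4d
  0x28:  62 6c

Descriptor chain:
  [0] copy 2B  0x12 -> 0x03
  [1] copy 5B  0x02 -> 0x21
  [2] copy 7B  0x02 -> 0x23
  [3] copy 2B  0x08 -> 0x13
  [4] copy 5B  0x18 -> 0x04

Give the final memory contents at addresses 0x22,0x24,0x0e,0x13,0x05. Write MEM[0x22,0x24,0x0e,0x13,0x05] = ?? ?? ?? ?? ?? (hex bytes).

MEM[0x22,0x24,0x0e,0x13,0x05] = 1a 1a 9a e8 9f

[0] 0x12->0x03 len=2 : 1a 06
[1] 0x02->0x21 len=5 : b6 1a 06 0c 27
[2] 0x02->0x23 len=7 : b6 1a 06 0c 27 e5 e8
[3] 0x08->0x13 len=2 : e8 50
[4] 0x18->0x04 len=5 : c7 9f 7e 2c 1a
query mem[0x22]=0x1a, mem[0x24]=0x1a, mem[0x0e]=0x9a, mem[0x13]=0xe8, mem[0x05]=0x9f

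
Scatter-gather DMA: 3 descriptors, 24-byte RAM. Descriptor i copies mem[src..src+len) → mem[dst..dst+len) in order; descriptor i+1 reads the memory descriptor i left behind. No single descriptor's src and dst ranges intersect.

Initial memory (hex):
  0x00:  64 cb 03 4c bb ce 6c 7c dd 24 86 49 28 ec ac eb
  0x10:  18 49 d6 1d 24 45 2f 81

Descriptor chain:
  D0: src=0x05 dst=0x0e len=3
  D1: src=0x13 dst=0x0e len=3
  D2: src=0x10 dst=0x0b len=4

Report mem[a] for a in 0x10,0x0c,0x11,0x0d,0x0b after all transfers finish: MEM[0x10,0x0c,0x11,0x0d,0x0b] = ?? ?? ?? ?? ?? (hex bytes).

MEM[0x10,0x0c,0x11,0x0d,0x0b] = 45 49 49 d6 45

#0 dst[0x0e+3] := {0xce,0x6c,0x7c}
#1 dst[0x0e+3] := {0x1d,0x24,0x45}
#2 dst[0x0b+4] := {0x45,0x49,0xd6,0x1d}
query mem[0x10]=0x45, mem[0x0c]=0x49, mem[0x11]=0x49, mem[0x0d]=0xd6, mem[0x0b]=0x45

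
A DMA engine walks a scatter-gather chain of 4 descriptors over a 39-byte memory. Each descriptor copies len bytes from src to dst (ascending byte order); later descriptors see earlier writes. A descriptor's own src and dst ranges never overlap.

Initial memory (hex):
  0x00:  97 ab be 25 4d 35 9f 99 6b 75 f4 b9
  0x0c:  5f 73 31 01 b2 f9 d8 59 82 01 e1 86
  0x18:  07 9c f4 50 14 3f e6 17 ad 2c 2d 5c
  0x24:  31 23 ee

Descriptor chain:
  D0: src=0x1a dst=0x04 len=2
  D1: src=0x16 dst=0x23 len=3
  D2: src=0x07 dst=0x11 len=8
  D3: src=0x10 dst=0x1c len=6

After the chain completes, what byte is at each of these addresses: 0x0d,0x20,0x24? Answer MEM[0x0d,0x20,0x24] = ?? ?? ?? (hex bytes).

MEM[0x0d,0x20,0x24] = 73 f4 86

D0: mem[0x04..0x05] <- [f4 50]
D1: mem[0x23..0x25] <- [e1 86 07]
D2: mem[0x11..0x18] <- [99 6b 75 f4 b9 5f 73 31]
D3: mem[0x1c..0x21] <- [b2 99 6b 75 f4 b9]
query mem[0x0d]=0x73, mem[0x20]=0xf4, mem[0x24]=0x86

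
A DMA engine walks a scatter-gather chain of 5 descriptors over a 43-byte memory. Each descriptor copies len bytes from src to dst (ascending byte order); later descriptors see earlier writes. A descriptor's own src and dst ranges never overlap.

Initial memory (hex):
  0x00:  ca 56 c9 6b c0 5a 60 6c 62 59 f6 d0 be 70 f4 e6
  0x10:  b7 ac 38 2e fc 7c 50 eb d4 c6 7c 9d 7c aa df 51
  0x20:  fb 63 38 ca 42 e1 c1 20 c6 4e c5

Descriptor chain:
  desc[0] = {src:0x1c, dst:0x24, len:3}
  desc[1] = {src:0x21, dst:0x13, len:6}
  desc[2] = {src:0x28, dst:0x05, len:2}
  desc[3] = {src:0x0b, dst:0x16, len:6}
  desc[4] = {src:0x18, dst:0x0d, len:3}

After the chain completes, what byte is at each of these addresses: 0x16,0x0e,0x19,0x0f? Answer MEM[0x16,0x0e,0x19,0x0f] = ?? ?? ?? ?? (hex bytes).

  after D0: wrote 3B at 0x24 = 7caadf
  after D1: wrote 6B at 0x13 = 6338ca7caadf
  after D2: wrote 2B at 0x05 = c64e
  after D3: wrote 6B at 0x16 = d0be70f4e6b7
  after D4: wrote 3B at 0x0d = 70f4e6
query mem[0x16]=0xd0, mem[0x0e]=0xf4, mem[0x19]=0xf4, mem[0x0f]=0xe6

MEM[0x16,0x0e,0x19,0x0f] = d0 f4 f4 e6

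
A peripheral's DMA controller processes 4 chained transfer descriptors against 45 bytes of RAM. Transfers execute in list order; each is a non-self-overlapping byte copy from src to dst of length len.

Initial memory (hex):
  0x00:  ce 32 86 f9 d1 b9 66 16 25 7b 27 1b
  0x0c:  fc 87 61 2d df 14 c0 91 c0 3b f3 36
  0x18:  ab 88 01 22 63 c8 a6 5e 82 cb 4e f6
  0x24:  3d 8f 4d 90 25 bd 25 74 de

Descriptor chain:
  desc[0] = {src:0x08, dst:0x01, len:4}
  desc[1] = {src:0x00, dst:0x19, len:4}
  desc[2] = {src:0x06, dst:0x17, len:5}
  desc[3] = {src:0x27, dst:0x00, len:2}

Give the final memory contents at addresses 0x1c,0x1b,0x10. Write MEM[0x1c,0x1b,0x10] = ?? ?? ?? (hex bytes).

[0] 0x08->0x01 len=4 : 25 7b 27 1b
[1] 0x00->0x19 len=4 : ce 25 7b 27
[2] 0x06->0x17 len=5 : 66 16 25 7b 27
[3] 0x27->0x00 len=2 : 90 25
query mem[0x1c]=0x27, mem[0x1b]=0x27, mem[0x10]=0xdf

MEM[0x1c,0x1b,0x10] = 27 27 df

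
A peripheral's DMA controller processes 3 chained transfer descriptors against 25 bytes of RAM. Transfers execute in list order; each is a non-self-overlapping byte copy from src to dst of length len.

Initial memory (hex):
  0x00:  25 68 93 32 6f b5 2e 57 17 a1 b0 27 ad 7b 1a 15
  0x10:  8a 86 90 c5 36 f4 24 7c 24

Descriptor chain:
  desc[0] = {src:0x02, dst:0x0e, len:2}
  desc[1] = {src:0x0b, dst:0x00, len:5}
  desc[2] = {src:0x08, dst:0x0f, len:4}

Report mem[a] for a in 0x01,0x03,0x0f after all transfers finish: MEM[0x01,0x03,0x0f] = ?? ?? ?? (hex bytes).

D0: mem[0x0e..0x0f] <- [93 32]
D1: mem[0x00..0x04] <- [27 ad 7b 93 32]
D2: mem[0x0f..0x12] <- [17 a1 b0 27]
query mem[0x01]=0xad, mem[0x03]=0x93, mem[0x0f]=0x17

MEM[0x01,0x03,0x0f] = ad 93 17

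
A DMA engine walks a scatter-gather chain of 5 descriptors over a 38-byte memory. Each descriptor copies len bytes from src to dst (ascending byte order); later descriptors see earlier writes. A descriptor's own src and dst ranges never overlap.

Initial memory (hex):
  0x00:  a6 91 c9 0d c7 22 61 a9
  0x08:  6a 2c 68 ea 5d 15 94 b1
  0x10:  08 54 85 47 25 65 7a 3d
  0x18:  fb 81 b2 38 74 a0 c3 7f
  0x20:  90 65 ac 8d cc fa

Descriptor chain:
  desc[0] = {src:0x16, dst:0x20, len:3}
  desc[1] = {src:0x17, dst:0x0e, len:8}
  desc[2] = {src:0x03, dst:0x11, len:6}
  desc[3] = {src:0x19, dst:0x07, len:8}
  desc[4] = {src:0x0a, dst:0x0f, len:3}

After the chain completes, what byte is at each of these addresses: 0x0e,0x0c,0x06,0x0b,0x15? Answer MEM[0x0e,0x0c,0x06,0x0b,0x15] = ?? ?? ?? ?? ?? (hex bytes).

#0 dst[0x20+3] := {0x7a,0x3d,0xfb}
#1 dst[0x0e+8] := {0x3d,0xfb,0x81,0xb2,0x38,0x74,0xa0,0xc3}
#2 dst[0x11+6] := {0x0d,0xc7,0x22,0x61,0xa9,0x6a}
#3 dst[0x07+8] := {0x81,0xb2,0x38,0x74,0xa0,0xc3,0x7f,0x7a}
#4 dst[0x0f+3] := {0x74,0xa0,0xc3}
query mem[0x0e]=0x7a, mem[0x0c]=0xc3, mem[0x06]=0x61, mem[0x0b]=0xa0, mem[0x15]=0xa9

MEM[0x0e,0x0c,0x06,0x0b,0x15] = 7a c3 61 a0 a9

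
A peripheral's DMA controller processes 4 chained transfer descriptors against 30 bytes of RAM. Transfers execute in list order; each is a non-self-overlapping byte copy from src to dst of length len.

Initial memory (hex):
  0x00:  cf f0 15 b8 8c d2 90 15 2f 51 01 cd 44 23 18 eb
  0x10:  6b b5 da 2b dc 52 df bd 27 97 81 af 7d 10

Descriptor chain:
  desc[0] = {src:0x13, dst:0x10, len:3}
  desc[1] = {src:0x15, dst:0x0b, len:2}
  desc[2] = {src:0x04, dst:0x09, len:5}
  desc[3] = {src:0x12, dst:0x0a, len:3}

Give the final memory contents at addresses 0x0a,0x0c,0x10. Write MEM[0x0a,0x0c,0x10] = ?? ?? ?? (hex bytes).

MEM[0x0a,0x0c,0x10] = 52 dc 2b

[0] 0x13->0x10 len=3 : 2b dc 52
[1] 0x15->0x0b len=2 : 52 df
[2] 0x04->0x09 len=5 : 8c d2 90 15 2f
[3] 0x12->0x0a len=3 : 52 2b dc
query mem[0x0a]=0x52, mem[0x0c]=0xdc, mem[0x10]=0x2b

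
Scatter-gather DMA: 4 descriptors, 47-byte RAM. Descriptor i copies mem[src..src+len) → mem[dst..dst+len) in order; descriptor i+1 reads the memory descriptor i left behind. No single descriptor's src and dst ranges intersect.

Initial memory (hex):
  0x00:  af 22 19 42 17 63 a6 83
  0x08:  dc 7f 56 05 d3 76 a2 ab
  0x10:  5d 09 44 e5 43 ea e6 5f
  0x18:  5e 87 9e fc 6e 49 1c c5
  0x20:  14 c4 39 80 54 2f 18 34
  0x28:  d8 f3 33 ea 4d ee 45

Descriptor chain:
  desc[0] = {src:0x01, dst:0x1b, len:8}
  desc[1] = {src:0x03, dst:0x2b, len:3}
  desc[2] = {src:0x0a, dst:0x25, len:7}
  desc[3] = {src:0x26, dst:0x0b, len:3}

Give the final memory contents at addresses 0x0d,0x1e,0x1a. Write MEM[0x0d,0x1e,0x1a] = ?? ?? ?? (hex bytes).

D0: mem[0x1b..0x22] <- [22 19 42 17 63 a6 83 dc]
D1: mem[0x2b..0x2d] <- [42 17 63]
D2: mem[0x25..0x2b] <- [56 05 d3 76 a2 ab 5d]
D3: mem[0x0b..0x0d] <- [05 d3 76]
query mem[0x0d]=0x76, mem[0x1e]=0x17, mem[0x1a]=0x9e

MEM[0x0d,0x1e,0x1a] = 76 17 9e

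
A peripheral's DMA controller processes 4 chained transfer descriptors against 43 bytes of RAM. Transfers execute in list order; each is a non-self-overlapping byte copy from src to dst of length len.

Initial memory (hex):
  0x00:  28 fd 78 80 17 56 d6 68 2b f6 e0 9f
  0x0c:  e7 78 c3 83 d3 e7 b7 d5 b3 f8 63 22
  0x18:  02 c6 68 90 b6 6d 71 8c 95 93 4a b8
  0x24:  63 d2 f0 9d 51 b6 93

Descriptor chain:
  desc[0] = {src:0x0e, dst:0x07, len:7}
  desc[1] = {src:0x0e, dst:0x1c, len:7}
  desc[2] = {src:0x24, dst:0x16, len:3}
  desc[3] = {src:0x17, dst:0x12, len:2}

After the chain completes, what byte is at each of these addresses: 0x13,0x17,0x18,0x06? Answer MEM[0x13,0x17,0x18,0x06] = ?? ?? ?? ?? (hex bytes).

D0: mem[0x07..0x0d] <- [c3 83 d3 e7 b7 d5 b3]
D1: mem[0x1c..0x22] <- [c3 83 d3 e7 b7 d5 b3]
D2: mem[0x16..0x18] <- [63 d2 f0]
D3: mem[0x12..0x13] <- [d2 f0]
query mem[0x13]=0xf0, mem[0x17]=0xd2, mem[0x18]=0xf0, mem[0x06]=0xd6

MEM[0x13,0x17,0x18,0x06] = f0 d2 f0 d6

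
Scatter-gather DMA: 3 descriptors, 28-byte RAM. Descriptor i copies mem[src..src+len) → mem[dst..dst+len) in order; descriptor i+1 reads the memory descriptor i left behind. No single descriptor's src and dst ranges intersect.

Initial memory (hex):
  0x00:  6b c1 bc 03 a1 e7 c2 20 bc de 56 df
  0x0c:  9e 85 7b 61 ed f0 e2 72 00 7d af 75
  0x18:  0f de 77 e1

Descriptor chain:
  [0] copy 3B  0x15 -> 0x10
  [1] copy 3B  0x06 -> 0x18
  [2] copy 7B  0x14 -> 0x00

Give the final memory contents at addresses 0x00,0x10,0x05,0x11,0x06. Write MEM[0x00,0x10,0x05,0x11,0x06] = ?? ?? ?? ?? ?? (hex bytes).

MEM[0x00,0x10,0x05,0x11,0x06] = 00 7d 20 af bc

[0] 0x15->0x10 len=3 : 7d af 75
[1] 0x06->0x18 len=3 : c2 20 bc
[2] 0x14->0x00 len=7 : 00 7d af 75 c2 20 bc
query mem[0x00]=0x00, mem[0x10]=0x7d, mem[0x05]=0x20, mem[0x11]=0xaf, mem[0x06]=0xbc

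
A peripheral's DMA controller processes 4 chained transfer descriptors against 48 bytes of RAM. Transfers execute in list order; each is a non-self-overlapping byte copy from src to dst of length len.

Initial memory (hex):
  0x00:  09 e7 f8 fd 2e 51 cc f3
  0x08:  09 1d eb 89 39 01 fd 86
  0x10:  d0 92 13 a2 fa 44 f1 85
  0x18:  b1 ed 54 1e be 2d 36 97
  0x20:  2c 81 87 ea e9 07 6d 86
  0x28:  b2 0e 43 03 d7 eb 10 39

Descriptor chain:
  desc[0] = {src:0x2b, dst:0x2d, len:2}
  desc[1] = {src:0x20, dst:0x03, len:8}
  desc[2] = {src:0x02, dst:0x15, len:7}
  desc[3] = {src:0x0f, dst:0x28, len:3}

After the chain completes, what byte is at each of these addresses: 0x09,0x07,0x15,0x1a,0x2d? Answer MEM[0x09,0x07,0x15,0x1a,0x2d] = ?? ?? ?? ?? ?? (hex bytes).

MEM[0x09,0x07,0x15,0x1a,0x2d] = 6d e9 f8 e9 03

[0] 0x2b->0x2d len=2 : 03 d7
[1] 0x20->0x03 len=8 : 2c 81 87 ea e9 07 6d 86
[2] 0x02->0x15 len=7 : f8 2c 81 87 ea e9 07
[3] 0x0f->0x28 len=3 : 86 d0 92
query mem[0x09]=0x6d, mem[0x07]=0xe9, mem[0x15]=0xf8, mem[0x1a]=0xe9, mem[0x2d]=0x03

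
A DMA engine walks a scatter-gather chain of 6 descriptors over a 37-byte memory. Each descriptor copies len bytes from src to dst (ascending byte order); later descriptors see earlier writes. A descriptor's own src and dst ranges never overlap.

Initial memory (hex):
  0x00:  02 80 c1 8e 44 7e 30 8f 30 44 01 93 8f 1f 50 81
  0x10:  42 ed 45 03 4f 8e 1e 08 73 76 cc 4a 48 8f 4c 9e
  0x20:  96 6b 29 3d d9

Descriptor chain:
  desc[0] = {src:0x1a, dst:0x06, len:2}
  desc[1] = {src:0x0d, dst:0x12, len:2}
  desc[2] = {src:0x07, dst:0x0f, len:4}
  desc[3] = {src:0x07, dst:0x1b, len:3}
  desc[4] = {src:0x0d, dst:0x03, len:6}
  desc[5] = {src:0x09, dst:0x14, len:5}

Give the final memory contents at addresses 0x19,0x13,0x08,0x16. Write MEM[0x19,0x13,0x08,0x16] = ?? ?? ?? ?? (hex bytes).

[0] 0x1a->0x06 len=2 : cc 4a
[1] 0x0d->0x12 len=2 : 1f 50
[2] 0x07->0x0f len=4 : 4a 30 44 01
[3] 0x07->0x1b len=3 : 4a 30 44
[4] 0x0d->0x03 len=6 : 1f 50 4a 30 44 01
[5] 0x09->0x14 len=5 : 44 01 93 8f 1f
query mem[0x19]=0x76, mem[0x13]=0x50, mem[0x08]=0x01, mem[0x16]=0x93

MEM[0x19,0x13,0x08,0x16] = 76 50 01 93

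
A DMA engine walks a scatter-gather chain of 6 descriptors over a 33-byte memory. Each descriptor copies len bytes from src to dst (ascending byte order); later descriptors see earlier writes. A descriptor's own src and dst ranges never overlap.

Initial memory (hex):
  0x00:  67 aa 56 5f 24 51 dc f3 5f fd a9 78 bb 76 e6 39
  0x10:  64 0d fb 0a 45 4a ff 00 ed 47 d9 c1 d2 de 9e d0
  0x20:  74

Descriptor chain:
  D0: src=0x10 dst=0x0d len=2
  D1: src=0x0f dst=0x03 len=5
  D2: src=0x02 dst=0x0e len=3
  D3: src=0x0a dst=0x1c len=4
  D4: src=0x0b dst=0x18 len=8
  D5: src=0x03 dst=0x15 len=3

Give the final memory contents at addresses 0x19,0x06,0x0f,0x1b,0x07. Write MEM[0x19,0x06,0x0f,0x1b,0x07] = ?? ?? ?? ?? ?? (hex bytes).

MEM[0x19,0x06,0x0f,0x1b,0x07] = bb fb 39 56 0a

[0] 0x10->0x0d len=2 : 64 0d
[1] 0x0f->0x03 len=5 : 39 64 0d fb 0a
[2] 0x02->0x0e len=3 : 56 39 64
[3] 0x0a->0x1c len=4 : a9 78 bb 64
[4] 0x0b->0x18 len=8 : 78 bb 64 56 39 64 0d fb
[5] 0x03->0x15 len=3 : 39 64 0d
query mem[0x19]=0xbb, mem[0x06]=0xfb, mem[0x0f]=0x39, mem[0x1b]=0x56, mem[0x07]=0x0a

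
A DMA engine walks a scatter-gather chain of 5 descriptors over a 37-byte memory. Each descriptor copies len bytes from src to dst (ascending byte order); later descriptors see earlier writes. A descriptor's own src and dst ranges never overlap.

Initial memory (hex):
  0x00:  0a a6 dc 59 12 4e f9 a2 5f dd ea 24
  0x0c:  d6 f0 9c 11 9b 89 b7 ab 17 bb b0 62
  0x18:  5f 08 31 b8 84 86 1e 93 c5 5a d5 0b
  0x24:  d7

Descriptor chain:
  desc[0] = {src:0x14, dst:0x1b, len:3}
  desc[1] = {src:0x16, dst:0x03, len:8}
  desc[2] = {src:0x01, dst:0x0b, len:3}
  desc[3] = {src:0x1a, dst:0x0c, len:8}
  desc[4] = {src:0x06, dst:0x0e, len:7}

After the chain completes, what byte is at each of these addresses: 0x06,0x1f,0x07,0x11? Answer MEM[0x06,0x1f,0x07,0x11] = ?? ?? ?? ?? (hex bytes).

D0: mem[0x1b..0x1d] <- [17 bb b0]
D1: mem[0x03..0x0a] <- [b0 62 5f 08 31 17 bb b0]
D2: mem[0x0b..0x0d] <- [a6 dc b0]
D3: mem[0x0c..0x13] <- [31 17 bb b0 1e 93 c5 5a]
D4: mem[0x0e..0x14] <- [08 31 17 bb b0 a6 31]
query mem[0x06]=0x08, mem[0x1f]=0x93, mem[0x07]=0x31, mem[0x11]=0xbb

MEM[0x06,0x1f,0x07,0x11] = 08 93 31 bb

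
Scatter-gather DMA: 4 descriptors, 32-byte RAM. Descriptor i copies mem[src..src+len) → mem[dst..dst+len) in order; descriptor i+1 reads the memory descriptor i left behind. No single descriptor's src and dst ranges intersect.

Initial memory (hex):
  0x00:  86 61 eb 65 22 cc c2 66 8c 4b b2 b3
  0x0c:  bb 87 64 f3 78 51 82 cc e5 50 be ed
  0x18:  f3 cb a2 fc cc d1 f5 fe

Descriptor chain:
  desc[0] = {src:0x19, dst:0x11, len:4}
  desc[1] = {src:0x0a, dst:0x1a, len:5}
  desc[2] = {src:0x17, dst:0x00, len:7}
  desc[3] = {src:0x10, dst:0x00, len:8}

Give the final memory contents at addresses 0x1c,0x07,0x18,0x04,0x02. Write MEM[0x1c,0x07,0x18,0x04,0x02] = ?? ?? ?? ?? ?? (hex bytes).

MEM[0x1c,0x07,0x18,0x04,0x02] = bb ed f3 cc a2

#0 dst[0x11+4] := {0xcb,0xa2,0xfc,0xcc}
#1 dst[0x1a+5] := {0xb2,0xb3,0xbb,0x87,0x64}
#2 dst[0x00+7] := {0xed,0xf3,0xcb,0xb2,0xb3,0xbb,0x87}
#3 dst[0x00+8] := {0x78,0xcb,0xa2,0xfc,0xcc,0x50,0xbe,0xed}
query mem[0x1c]=0xbb, mem[0x07]=0xed, mem[0x18]=0xf3, mem[0x04]=0xcc, mem[0x02]=0xa2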